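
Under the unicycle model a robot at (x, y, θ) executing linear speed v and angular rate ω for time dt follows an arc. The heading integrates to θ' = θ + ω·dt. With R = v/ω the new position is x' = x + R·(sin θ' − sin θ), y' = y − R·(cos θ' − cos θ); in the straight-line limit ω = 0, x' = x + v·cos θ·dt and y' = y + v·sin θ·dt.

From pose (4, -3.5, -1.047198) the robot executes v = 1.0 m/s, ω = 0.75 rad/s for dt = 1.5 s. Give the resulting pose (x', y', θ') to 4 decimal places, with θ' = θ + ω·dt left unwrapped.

(5.2583, -4.1626, 0.0778)

θ' = -1.0472 + 0.75·1.5 = 0.0778
R = v/ω = 1.0/0.75 = 1.3333
x' = 4 + 1.3333·(sin 0.0778 − sin -1.0472) = 5.2583
y' = -3.5 − 1.3333·(cos 0.0778 − cos -1.0472) = -4.1626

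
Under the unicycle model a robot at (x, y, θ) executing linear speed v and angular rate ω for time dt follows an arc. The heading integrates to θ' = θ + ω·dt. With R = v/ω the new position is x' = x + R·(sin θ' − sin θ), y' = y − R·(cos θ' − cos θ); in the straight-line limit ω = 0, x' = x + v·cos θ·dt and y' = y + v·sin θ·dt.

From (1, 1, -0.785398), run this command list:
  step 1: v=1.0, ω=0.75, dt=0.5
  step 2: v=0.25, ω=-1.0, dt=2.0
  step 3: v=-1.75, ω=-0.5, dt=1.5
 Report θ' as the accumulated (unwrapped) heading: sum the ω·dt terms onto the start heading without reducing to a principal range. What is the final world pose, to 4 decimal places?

step 1: θ'=-0.4104 (R=1.3333) → pose (1.4108, 0.7202, -0.4104)
step 2: θ'=-2.4104 (R=-0.2500) → pose (1.4780, 0.3049, -2.4104)
step 3: θ'=-3.1604 (R=3.5000) → pose (3.8810, 1.1989, -3.1604)

(3.8810, 1.1989, -3.1604)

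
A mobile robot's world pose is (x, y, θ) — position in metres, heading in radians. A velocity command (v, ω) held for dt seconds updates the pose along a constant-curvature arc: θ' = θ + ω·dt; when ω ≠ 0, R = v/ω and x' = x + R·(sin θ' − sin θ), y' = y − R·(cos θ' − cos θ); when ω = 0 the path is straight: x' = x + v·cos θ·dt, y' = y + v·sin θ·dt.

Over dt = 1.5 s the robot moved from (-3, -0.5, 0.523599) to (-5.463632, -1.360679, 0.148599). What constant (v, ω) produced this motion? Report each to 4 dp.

v = -1.7500, ω = -0.2500

Δθ = 0.148599 − 0.523599 = -0.375000
ω = Δθ/dt = -0.375000/1.5 = -0.2500
R = Δx/(sin θ' − sin θ) = 7.0000
v = R·ω = 7.0000·-0.2500 = -1.7500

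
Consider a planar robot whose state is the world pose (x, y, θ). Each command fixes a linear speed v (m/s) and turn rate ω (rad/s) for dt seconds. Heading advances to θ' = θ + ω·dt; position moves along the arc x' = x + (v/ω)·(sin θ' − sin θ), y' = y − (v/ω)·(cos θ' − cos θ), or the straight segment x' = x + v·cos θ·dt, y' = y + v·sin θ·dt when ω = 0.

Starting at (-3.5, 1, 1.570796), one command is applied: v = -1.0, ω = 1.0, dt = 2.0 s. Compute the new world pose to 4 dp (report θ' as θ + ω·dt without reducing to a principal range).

(-2.0839, 0.0907, 3.5708)

θ' = 1.5708 + 1.0·2.0 = 3.5708
R = v/ω = -1.0/1.0 = -1.0000
x' = -3.5 + -1.0000·(sin 3.5708 − sin 1.5708) = -2.0839
y' = 1 − -1.0000·(cos 3.5708 − cos 1.5708) = 0.0907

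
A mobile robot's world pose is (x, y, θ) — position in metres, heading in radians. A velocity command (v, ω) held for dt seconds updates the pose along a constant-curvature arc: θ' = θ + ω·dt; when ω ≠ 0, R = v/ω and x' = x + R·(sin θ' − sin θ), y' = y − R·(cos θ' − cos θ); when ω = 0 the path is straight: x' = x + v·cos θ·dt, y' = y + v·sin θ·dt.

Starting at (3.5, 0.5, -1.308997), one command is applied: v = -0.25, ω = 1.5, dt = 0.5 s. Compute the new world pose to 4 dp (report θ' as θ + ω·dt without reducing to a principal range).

θ' = -1.3090 + 1.5·0.5 = -0.5590
R = v/ω = -0.25/1.5 = -0.1667
x' = 3.5 + -0.1667·(sin -0.5590 − sin -1.3090) = 3.4274
y' = 0.5 − -0.1667·(cos -0.5590 − cos -1.3090) = 0.5982

(3.4274, 0.5982, -0.5590)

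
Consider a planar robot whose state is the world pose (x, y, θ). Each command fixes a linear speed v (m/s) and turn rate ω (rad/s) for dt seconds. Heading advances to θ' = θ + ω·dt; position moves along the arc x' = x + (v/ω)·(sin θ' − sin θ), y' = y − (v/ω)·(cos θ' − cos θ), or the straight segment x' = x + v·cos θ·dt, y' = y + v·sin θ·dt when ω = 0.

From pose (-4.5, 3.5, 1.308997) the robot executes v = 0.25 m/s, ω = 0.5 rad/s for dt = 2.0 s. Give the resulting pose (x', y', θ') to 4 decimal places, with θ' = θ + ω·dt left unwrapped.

θ' = 1.3090 + 0.5·2.0 = 2.3090
R = v/ω = 0.25/0.5 = 0.5000
x' = -4.5 + 0.5000·(sin 2.3090 − sin 1.3090) = -4.6131
y' = 3.5 − 0.5000·(cos 2.3090 − cos 1.3090) = 3.9659

(-4.6131, 3.9659, 2.3090)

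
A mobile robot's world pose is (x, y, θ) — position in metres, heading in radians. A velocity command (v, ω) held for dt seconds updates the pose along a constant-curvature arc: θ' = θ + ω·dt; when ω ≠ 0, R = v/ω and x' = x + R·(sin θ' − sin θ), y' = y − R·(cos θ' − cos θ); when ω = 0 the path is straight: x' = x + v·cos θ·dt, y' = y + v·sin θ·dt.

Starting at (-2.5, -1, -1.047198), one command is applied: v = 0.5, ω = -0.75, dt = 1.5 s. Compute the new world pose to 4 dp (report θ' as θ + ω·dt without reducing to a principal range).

θ' = -1.0472 + -0.75·1.5 = -2.1722
R = v/ω = 0.5/-0.75 = -0.6667
x' = -2.5 + -0.6667·(sin -2.1722 − sin -1.0472) = -2.5277
y' = -1 − -0.6667·(cos -2.1722 − cos -1.0472) = -1.7105

(-2.5277, -1.7105, -2.1722)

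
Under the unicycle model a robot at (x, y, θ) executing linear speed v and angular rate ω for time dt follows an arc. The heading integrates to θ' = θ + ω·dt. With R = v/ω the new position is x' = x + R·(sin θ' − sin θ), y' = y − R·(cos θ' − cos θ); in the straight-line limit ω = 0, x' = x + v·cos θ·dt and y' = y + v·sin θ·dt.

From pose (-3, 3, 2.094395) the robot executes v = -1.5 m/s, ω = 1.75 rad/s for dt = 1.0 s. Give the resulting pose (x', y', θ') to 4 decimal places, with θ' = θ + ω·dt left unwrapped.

θ' = 2.0944 + 1.75·1.0 = 3.8444
R = v/ω = -1.5/1.75 = -0.8571
x' = -3 + -0.8571·(sin 3.8444 − sin 2.0944) = -1.7037
y' = 3 − -0.8571·(cos 3.8444 − cos 2.0944) = 2.7745

(-1.7037, 2.7745, 3.8444)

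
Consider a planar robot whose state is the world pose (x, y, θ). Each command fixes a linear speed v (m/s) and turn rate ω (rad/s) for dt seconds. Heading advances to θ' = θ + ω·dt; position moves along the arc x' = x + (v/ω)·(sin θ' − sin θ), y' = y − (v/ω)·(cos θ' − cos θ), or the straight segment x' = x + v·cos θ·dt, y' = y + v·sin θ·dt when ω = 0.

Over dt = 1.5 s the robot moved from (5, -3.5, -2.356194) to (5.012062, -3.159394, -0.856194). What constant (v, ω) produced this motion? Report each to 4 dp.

Δθ = -0.856194 − -2.356194 = 1.500000
ω = Δθ/dt = 1.500000/1.5 = 1.0000
R = −Δy/(cos θ' − cos θ) = -0.2500
v = R·ω = -0.2500·1.0000 = -0.2500

v = -0.2500, ω = 1.0000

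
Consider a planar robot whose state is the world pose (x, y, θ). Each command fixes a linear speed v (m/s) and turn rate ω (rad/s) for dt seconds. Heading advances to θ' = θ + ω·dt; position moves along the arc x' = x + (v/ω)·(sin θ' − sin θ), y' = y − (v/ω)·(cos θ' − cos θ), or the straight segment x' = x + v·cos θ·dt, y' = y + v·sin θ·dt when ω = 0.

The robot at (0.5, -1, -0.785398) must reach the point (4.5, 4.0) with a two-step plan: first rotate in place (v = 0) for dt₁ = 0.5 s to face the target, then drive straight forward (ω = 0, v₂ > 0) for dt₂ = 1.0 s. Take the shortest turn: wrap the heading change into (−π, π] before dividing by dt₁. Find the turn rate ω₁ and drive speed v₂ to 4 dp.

ω₁ = 3.3629, v₂ = 6.4031

heading to target = atan2(4−-1, 4.5−0.5) = 0.8961
Δθ = wrap(0.8961 − -0.7854) = 1.6815; ω₁ = Δθ/dt₁ = 3.3629
distance = √((4.5−0.5)² + (4−-1)²) = 6.4031; v₂ = distance/dt₂ = 6.4031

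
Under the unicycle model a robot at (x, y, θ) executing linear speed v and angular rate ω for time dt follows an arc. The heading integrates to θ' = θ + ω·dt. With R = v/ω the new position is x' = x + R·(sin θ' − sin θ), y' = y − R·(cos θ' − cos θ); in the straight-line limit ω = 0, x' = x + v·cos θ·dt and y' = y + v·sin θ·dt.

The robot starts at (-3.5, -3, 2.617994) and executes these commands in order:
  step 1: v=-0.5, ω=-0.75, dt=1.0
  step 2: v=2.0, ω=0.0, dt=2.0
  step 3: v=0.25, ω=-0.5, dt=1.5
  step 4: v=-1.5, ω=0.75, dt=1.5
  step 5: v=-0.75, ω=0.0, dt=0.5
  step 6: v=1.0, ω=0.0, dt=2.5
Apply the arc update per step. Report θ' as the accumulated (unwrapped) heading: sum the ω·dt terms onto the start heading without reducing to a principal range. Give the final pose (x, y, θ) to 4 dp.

step 1: θ'=1.8680 (R=0.6667) → pose (-3.1959, -3.3821, 1.8680)
step 2: θ'=1.8680 (straight) → pose (-4.3673, 0.4425, 1.8680)
step 3: θ'=1.1180 (R=-0.5000) → pose (-4.3388, 0.8077, 1.1180)
step 4: θ'=2.2430 (R=-2.0000) → pose (-4.1053, -1.3127, 2.2430)
step 5: θ'=2.2430 (straight) → pose (-3.8717, -1.6061, 2.2430)
step 6: θ'=2.2430 (straight) → pose (-5.4285, 0.3500, 2.2430)

(-5.4285, 0.3500, 2.2430)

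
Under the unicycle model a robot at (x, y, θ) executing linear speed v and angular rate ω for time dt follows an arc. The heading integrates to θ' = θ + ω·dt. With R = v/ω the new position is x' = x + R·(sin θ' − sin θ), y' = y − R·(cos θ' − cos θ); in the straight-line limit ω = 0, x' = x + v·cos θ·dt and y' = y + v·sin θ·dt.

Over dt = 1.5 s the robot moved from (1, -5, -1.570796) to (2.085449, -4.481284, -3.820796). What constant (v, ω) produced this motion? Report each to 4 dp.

v = -1.0000, ω = -1.5000

Δθ = -3.820796 − -1.570796 = -2.250000
ω = Δθ/dt = -2.250000/1.5 = -1.5000
R = Δx/(sin θ' − sin θ) = 0.6667
v = R·ω = 0.6667·-1.5000 = -1.0000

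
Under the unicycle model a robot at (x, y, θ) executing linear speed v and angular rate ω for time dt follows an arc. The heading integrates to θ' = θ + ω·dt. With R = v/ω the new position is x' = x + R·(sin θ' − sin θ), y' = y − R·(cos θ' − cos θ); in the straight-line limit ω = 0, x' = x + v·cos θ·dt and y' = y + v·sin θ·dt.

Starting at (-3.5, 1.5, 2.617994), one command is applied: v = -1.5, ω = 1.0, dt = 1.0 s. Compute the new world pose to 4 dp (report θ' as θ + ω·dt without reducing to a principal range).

(-2.0621, 1.4661, 3.6180)

θ' = 2.6180 + 1.0·1.0 = 3.6180
R = v/ω = -1.5/1.0 = -1.5000
x' = -3.5 + -1.5000·(sin 3.6180 − sin 2.6180) = -2.0621
y' = 1.5 − -1.5000·(cos 3.6180 − cos 2.6180) = 1.4661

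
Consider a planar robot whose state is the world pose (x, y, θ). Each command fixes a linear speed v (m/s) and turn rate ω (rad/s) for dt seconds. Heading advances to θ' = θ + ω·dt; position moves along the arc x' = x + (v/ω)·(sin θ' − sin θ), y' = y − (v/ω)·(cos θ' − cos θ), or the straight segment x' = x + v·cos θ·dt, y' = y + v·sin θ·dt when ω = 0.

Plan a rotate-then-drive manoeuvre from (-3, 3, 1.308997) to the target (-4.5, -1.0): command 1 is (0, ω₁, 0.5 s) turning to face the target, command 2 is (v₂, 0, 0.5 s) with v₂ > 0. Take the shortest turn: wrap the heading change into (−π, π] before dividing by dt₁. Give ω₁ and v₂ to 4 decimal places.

ω₁ = 6.0892, v₂ = 8.5440

heading to target = atan2(-1−3, -4.5−-3) = -1.9296
Δθ = wrap(-1.9296 − 1.3090) = 3.0446; ω₁ = Δθ/dt₁ = 6.0892
distance = √((-4.5−-3)² + (-1−3)²) = 4.2720; v₂ = distance/dt₂ = 8.5440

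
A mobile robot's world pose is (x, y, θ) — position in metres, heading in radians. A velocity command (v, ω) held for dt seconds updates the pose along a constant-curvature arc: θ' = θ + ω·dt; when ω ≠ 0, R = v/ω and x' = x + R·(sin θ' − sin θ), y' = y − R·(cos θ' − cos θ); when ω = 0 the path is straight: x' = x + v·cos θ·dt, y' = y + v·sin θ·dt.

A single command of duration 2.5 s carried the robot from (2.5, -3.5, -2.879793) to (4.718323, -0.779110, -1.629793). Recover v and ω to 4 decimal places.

v = -1.5000, ω = 0.5000

Δθ = -1.629793 − -2.879793 = 1.250000
ω = Δθ/dt = 1.250000/2.5 = 0.5000
R = −Δy/(cos θ' − cos θ) = -3.0000
v = R·ω = -3.0000·0.5000 = -1.5000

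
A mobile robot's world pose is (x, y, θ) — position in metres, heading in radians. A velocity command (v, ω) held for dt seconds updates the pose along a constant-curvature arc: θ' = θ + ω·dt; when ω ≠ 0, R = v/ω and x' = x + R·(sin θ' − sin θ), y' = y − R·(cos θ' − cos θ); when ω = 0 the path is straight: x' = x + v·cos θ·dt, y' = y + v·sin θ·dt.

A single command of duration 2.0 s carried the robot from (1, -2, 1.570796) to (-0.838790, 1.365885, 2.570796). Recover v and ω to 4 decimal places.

Δθ = 2.570796 − 1.570796 = 1.000000
ω = Δθ/dt = 1.000000/2.0 = 0.5000
R = −Δy/(cos θ' − cos θ) = 4.0000
v = R·ω = 4.0000·0.5000 = 2.0000

v = 2.0000, ω = 0.5000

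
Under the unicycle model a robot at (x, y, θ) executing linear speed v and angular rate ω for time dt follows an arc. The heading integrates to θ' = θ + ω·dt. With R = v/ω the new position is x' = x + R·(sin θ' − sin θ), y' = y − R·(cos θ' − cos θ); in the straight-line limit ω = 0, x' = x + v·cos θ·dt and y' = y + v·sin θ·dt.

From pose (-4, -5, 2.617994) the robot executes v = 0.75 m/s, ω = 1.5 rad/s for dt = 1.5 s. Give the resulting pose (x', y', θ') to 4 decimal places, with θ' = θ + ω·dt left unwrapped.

θ' = 2.6180 + 1.5·1.5 = 4.8680
R = v/ω = 0.75/1.5 = 0.5000
x' = -4 + 0.5000·(sin 4.8680 − sin 2.6180) = -4.7440
y' = -5 − 0.5000·(cos 4.8680 − cos 2.6180) = -5.5105

(-4.7440, -5.5105, 4.8680)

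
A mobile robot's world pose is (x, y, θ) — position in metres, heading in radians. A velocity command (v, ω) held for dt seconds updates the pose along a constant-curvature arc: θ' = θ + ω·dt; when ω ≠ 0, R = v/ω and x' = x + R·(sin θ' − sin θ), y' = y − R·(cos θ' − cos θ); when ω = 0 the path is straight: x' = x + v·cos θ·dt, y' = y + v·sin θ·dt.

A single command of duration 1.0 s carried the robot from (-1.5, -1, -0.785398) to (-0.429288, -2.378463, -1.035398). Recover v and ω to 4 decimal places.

Δθ = -1.035398 − -0.785398 = -0.250000
ω = Δθ/dt = -0.250000/1.0 = -0.2500
R = −Δy/(cos θ' − cos θ) = -7.0000
v = R·ω = -7.0000·-0.2500 = 1.7500

v = 1.7500, ω = -0.2500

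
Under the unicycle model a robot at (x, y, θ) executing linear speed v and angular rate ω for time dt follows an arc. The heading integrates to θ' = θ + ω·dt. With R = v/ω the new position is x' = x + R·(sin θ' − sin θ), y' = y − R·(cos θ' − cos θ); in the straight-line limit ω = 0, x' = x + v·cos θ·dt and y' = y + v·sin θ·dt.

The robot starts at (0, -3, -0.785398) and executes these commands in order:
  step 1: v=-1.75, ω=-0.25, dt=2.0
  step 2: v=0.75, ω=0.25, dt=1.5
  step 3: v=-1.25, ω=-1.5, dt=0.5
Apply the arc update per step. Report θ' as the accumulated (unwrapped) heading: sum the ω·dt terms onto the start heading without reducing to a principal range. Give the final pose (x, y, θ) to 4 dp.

(-1.4296, -0.4309, -1.6604)

step 1: θ'=-1.2854 (R=7.0000) → pose (-1.7671, -0.0210, -1.2854)
step 2: θ'=-0.9104 (R=3.0000) → pose (-1.2577, -1.0167, -0.9104)
step 3: θ'=-1.6604 (R=0.8333) → pose (-1.4296, -0.4309, -1.6604)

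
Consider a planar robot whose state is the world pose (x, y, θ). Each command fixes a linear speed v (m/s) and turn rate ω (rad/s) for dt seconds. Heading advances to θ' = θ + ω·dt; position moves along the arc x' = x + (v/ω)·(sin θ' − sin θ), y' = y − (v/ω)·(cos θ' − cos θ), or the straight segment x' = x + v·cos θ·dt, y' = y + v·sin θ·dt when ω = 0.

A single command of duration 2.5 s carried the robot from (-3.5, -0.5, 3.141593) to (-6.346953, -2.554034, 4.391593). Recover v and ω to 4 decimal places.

v = 1.5000, ω = 0.5000

Δθ = 4.391593 − 3.141593 = 1.250000
ω = Δθ/dt = 1.250000/2.5 = 0.5000
R = Δx/(sin θ' − sin θ) = 3.0000
v = R·ω = 3.0000·0.5000 = 1.5000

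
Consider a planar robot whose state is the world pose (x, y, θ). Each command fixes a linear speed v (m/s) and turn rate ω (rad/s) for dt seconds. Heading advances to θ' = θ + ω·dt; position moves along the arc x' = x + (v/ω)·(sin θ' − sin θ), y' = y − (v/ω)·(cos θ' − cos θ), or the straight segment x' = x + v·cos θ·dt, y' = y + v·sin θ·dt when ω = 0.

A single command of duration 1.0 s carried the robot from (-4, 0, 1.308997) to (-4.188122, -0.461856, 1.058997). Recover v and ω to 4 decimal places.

v = -0.5000, ω = -0.2500

Δθ = 1.058997 − 1.308997 = -0.250000
ω = Δθ/dt = -0.250000/1.0 = -0.2500
R = −Δy/(cos θ' − cos θ) = 2.0000
v = R·ω = 2.0000·-0.2500 = -0.5000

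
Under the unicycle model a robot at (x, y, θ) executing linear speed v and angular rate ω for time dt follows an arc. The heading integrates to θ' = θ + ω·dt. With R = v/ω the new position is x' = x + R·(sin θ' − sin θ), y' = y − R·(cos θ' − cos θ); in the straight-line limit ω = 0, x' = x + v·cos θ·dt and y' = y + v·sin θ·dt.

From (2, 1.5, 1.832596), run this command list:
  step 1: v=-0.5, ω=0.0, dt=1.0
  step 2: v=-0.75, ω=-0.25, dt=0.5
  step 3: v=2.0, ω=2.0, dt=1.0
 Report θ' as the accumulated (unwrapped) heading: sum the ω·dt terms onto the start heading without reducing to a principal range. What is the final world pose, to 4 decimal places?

step 1: θ'=1.8326 (straight) → pose (2.1294, 1.0170, 1.8326)
step 2: θ'=1.7076 (R=3.0000) → pose (2.2036, 0.6497, 1.7076)
step 3: θ'=3.7076 (R=1.0000) → pose (0.6767, 1.3574, 3.7076)

(0.6767, 1.3574, 3.7076)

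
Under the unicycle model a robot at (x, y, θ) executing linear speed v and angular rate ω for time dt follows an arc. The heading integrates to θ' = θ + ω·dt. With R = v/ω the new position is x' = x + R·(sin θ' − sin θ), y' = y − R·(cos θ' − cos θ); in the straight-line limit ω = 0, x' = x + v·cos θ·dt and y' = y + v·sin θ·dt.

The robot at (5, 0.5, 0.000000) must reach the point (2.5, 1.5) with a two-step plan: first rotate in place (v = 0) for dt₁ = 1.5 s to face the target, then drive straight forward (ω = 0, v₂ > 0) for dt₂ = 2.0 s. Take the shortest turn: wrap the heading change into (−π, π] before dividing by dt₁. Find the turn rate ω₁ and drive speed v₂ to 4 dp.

ω₁ = 1.8407, v₂ = 1.3463

heading to target = atan2(1.5−0.5, 2.5−5) = 2.7611
Δθ = wrap(2.7611 − 0.0000) = 2.7611; ω₁ = Δθ/dt₁ = 1.8407
distance = √((2.5−5)² + (1.5−0.5)²) = 2.6926; v₂ = distance/dt₂ = 1.3463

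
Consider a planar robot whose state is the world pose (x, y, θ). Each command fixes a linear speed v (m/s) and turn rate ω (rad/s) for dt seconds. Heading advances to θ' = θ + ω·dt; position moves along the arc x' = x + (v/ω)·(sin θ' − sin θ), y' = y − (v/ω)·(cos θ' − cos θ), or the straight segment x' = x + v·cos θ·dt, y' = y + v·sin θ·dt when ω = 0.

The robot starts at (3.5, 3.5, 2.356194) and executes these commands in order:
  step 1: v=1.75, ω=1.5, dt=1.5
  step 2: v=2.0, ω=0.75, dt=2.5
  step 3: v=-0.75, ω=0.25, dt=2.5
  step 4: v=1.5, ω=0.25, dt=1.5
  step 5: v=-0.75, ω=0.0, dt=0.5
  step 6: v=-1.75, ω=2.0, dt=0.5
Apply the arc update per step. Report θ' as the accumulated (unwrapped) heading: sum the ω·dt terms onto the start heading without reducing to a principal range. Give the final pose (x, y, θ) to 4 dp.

(4.2403, -0.2865, 8.4812)

step 1: θ'=4.6062 (R=1.1667) → pose (1.5149, 2.7987, 4.6062)
step 2: θ'=6.4812 (R=2.6667) → pose (4.6912, -0.0985, 6.4812)
step 3: θ'=7.1062 (R=-3.0000) → pose (3.0817, -0.9998, 7.1062)
step 4: θ'=7.4812 (R=6.0000) → pose (4.2705, 0.8950, 7.4812)
step 5: θ'=7.4812 (straight) → pose (4.1339, 0.5458, 7.4812)
step 6: θ'=8.4812 (R=-0.8750) → pose (4.2403, -0.2865, 8.4812)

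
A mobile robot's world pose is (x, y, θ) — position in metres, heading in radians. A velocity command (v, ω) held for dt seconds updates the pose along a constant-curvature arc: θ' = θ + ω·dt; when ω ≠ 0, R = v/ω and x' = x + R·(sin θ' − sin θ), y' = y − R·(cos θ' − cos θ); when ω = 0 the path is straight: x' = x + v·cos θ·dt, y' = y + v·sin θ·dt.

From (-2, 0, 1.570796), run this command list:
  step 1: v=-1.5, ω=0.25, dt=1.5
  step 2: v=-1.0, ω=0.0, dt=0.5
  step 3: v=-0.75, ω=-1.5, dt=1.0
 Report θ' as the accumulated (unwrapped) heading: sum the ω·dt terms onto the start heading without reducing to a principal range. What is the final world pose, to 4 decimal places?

(-1.6496, -3.2972, 0.4458)

step 1: θ'=1.9458 (R=-6.0000) → pose (-1.5830, -2.1976, 1.9458)
step 2: θ'=1.9458 (straight) → pose (-1.3999, -2.6629, 1.9458)
step 3: θ'=0.4458 (R=0.5000) → pose (-1.6496, -3.2972, 0.4458)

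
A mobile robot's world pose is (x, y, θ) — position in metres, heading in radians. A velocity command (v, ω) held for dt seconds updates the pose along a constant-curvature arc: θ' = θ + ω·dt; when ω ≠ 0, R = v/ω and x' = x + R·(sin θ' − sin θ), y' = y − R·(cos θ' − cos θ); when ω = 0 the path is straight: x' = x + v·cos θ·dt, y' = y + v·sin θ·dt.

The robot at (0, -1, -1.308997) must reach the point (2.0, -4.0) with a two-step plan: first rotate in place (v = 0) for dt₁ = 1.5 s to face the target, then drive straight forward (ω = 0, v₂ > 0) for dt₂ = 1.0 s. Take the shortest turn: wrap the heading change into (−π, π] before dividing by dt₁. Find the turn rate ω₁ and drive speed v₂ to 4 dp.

ω₁ = 0.2175, v₂ = 3.6056

heading to target = atan2(-4−-1, 2−0) = -0.9828
Δθ = wrap(-0.9828 − -1.3090) = 0.3262; ω₁ = Δθ/dt₁ = 0.2175
distance = √((2−0)² + (-4−-1)²) = 3.6056; v₂ = distance/dt₂ = 3.6056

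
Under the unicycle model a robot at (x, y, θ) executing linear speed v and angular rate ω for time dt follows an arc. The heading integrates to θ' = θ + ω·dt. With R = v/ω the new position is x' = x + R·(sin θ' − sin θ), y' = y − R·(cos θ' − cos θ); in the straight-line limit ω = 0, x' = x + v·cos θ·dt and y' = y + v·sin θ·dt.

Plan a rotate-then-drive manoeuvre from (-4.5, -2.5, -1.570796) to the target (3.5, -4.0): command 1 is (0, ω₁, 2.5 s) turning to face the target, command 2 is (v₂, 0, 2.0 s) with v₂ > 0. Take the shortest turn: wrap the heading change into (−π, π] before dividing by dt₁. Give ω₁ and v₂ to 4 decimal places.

heading to target = atan2(-4−-2.5, 3.5−-4.5) = -0.1853
Δθ = wrap(-0.1853 − -1.5708) = 1.3854; ω₁ = Δθ/dt₁ = 0.5542
distance = √((3.5−-4.5)² + (-4−-2.5)²) = 8.1394; v₂ = distance/dt₂ = 4.0697

ω₁ = 0.5542, v₂ = 4.0697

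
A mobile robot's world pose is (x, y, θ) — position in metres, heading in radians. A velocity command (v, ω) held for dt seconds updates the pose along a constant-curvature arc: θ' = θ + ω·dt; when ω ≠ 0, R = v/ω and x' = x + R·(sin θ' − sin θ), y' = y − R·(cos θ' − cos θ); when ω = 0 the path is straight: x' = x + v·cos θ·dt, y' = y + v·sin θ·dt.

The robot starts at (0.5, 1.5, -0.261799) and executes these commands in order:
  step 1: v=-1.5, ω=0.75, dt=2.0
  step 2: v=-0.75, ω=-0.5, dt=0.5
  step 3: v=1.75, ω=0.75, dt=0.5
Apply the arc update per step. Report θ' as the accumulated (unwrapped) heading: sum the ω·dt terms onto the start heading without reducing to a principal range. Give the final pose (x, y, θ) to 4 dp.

step 1: θ'=1.2382 (R=-2.0000) → pose (-1.9080, 0.2211, 1.2382)
step 2: θ'=0.9882 (R=1.5000) → pose (-2.0733, -0.1144, 0.9882)
step 3: θ'=1.3632 (R=2.3333) → pose (-1.7385, 0.6885, 1.3632)

(-1.7385, 0.6885, 1.3632)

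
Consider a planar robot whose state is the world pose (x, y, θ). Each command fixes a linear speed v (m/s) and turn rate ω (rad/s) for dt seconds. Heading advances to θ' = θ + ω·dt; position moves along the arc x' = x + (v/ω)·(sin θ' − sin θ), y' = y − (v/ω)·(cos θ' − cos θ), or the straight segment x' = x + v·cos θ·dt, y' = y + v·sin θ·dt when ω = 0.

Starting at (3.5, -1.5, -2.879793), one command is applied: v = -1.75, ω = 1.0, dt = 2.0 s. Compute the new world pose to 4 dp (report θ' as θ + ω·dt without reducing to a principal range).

θ' = -2.8798 + 1.0·2.0 = -0.8798
R = v/ω = -1.75/1.0 = -1.7500
x' = 3.5 + -1.7500·(sin -0.8798 − sin -2.8798) = 4.3956
y' = -1.5 − -1.7500·(cos -0.8798 − cos -2.8798) = 1.3057

(4.3956, 1.3057, -0.8798)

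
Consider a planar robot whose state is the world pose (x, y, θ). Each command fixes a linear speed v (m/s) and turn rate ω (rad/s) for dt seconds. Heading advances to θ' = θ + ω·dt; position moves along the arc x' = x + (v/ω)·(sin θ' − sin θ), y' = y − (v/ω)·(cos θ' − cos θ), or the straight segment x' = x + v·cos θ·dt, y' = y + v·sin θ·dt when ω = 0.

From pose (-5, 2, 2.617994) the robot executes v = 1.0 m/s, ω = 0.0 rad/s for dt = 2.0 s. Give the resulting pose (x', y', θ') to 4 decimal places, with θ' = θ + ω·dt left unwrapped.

(-6.7321, 3.0000, 2.6180)

θ' = 2.6180 + 0.0·2.0 = 2.6180
ω = 0 → straight: x' = -5 + 1.0·cos(2.6180)·2.0 = -6.7321
y' = 2 + 1.0·sin(2.6180)·2.0 = 3.0000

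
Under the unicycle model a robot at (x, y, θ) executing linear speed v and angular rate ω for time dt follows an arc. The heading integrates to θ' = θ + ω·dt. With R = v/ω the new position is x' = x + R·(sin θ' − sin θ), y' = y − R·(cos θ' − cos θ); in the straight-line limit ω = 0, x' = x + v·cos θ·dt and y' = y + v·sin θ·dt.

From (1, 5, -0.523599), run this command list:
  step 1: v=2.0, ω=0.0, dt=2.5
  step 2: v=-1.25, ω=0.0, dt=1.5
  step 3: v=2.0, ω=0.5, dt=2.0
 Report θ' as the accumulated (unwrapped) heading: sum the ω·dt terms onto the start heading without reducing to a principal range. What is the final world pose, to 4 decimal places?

step 1: θ'=-0.5236 (straight) → pose (5.3301, 2.5000, -0.5236)
step 2: θ'=-0.5236 (straight) → pose (3.7063, 3.4375, -0.5236)
step 3: θ'=0.4764 (R=4.0000) → pose (7.5407, 3.3470, 0.4764)

(7.5407, 3.3470, 0.4764)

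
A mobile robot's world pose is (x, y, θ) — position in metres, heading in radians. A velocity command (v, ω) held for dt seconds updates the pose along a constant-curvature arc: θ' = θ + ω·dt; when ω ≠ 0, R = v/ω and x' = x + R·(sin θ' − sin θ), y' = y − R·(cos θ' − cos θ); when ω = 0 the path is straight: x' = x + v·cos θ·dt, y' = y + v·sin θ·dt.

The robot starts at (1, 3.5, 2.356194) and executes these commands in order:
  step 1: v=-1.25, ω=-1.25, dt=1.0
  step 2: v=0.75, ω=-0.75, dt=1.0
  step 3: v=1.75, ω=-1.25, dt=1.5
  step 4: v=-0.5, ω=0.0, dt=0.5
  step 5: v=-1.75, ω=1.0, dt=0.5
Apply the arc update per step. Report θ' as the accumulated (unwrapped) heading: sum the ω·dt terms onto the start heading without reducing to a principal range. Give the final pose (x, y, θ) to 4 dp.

step 1: θ'=1.1062 (R=1.0000) → pose (1.1869, 2.3448, 1.1062)
step 2: θ'=0.3562 (R=-1.0000) → pose (1.7322, 2.8340, 0.3562)
step 3: θ'=-1.5188 (R=-1.4000) → pose (3.6185, 1.5946, -1.5188)
step 4: θ'=-1.5188 (straight) → pose (3.6055, 1.8443, -1.5188)
step 5: θ'=-1.0188 (R=-1.7500) → pose (3.3480, 2.6710, -1.0188)

(3.3480, 2.6710, -1.0188)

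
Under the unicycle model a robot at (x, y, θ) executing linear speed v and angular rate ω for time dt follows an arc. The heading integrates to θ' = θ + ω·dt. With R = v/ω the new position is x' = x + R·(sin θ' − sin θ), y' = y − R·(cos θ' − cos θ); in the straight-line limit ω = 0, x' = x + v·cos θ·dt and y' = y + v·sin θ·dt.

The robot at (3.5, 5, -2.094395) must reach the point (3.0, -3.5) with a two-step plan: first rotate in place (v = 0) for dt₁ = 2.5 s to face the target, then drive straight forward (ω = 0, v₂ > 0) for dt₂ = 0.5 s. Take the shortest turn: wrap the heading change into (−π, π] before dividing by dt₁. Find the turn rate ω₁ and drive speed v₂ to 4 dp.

ω₁ = 0.1859, v₂ = 17.0294

heading to target = atan2(-3.5−5, 3−3.5) = -1.6296
Δθ = wrap(-1.6296 − -2.0944) = 0.4648; ω₁ = Δθ/dt₁ = 0.1859
distance = √((3−3.5)² + (-3.5−5)²) = 8.5147; v₂ = distance/dt₂ = 17.0294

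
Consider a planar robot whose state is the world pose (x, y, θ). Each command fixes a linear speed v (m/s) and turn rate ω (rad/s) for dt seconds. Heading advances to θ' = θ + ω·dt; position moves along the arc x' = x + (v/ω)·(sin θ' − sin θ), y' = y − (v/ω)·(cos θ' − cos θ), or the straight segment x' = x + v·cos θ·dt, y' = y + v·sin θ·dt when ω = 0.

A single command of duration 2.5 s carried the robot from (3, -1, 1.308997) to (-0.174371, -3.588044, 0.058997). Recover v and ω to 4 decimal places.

Δθ = 0.058997 − 1.308997 = -1.250000
ω = Δθ/dt = -1.250000/2.5 = -0.5000
R = Δx/(sin θ' − sin θ) = 3.5000
v = R·ω = 3.5000·-0.5000 = -1.7500

v = -1.7500, ω = -0.5000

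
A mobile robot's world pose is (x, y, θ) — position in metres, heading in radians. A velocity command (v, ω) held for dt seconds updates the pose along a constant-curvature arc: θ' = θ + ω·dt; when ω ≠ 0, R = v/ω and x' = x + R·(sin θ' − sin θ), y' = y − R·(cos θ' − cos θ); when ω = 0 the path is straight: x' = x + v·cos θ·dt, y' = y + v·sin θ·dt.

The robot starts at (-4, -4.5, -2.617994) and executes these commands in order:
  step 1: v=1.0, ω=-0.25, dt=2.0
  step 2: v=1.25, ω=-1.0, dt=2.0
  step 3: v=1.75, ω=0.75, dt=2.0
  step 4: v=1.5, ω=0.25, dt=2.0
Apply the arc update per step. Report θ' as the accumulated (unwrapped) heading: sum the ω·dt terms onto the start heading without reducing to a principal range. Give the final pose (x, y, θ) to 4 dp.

(-11.0508, 0.3687, -3.1180)

step 1: θ'=-3.1180 (R=-4.0000) → pose (-5.9056, -5.0348, -3.1180)
step 2: θ'=-5.1180 (R=-1.2500) → pose (-7.0837, -3.2919, -5.1180)
step 3: θ'=-3.6180 (R=2.3333) → pose (-8.1577, -0.2977, -3.6180)
step 4: θ'=-3.1180 (R=6.0000) → pose (-11.0508, 0.3687, -3.1180)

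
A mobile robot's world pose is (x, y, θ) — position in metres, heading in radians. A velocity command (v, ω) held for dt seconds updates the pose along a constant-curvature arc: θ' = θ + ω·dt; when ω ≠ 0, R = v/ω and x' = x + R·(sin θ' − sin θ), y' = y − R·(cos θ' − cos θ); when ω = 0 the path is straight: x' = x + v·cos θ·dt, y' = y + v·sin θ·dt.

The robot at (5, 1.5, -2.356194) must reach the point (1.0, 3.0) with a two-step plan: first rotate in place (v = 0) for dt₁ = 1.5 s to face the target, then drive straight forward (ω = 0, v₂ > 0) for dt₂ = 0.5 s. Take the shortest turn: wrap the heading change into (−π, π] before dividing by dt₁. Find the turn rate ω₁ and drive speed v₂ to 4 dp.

ω₁ = -0.7628, v₂ = 8.5440

heading to target = atan2(3−1.5, 1−5) = 2.7828
Δθ = wrap(2.7828 − -2.3562) = -1.1442; ω₁ = Δθ/dt₁ = -0.7628
distance = √((1−5)² + (3−1.5)²) = 4.2720; v₂ = distance/dt₂ = 8.5440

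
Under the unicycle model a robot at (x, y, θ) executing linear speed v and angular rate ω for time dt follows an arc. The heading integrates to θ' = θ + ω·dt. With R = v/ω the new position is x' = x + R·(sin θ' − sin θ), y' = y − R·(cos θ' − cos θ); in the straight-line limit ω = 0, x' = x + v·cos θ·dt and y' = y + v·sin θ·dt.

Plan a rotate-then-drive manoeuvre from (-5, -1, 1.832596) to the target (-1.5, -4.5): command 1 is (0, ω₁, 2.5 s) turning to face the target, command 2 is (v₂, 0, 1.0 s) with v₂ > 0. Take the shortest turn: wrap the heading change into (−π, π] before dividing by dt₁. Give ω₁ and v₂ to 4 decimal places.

ω₁ = -1.0472, v₂ = 4.9497

heading to target = atan2(-4.5−-1, -1.5−-5) = -0.7854
Δθ = wrap(-0.7854 − 1.8326) = -2.6180; ω₁ = Δθ/dt₁ = -1.0472
distance = √((-1.5−-5)² + (-4.5−-1)²) = 4.9497; v₂ = distance/dt₂ = 4.9497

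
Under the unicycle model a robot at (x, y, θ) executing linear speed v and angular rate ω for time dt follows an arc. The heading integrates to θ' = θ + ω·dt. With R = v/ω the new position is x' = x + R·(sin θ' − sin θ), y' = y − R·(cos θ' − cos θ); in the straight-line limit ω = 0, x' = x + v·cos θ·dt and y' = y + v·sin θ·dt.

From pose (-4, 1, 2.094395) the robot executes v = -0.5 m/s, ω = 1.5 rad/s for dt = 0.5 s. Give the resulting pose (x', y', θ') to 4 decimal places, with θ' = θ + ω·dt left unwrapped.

(-3.8089, 0.8479, 2.8444)

θ' = 2.0944 + 1.5·0.5 = 2.8444
R = v/ω = -0.5/1.5 = -0.3333
x' = -4 + -0.3333·(sin 2.8444 − sin 2.0944) = -3.8089
y' = 1 − -0.3333·(cos 2.8444 − cos 2.0944) = 0.8479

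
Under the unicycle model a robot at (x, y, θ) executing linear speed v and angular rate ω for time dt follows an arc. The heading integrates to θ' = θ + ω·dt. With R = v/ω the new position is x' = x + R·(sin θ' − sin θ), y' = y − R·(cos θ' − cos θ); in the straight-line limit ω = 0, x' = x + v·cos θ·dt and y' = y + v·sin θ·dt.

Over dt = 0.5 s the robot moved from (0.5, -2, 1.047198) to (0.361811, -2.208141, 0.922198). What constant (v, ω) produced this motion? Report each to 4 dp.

Δθ = 0.922198 − 1.047198 = -0.125000
ω = Δθ/dt = -0.125000/0.5 = -0.2500
R = −Δy/(cos θ' − cos θ) = 2.0000
v = R·ω = 2.0000·-0.2500 = -0.5000

v = -0.5000, ω = -0.2500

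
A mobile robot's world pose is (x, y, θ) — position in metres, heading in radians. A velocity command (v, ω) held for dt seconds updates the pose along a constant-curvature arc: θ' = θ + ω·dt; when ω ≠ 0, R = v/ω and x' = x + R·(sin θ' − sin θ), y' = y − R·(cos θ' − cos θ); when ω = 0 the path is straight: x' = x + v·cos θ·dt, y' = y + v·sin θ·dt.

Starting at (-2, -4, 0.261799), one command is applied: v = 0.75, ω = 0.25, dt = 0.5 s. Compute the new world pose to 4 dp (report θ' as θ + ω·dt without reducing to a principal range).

θ' = 0.2618 + 0.25·0.5 = 0.3868
R = v/ω = 0.75/0.25 = 3.0000
x' = -2 + 3.0000·(sin 0.3868 − sin 0.2618) = -1.6448
y' = -4 − 3.0000·(cos 0.3868 − cos 0.2618) = -3.8806

(-1.6448, -3.8806, 0.3868)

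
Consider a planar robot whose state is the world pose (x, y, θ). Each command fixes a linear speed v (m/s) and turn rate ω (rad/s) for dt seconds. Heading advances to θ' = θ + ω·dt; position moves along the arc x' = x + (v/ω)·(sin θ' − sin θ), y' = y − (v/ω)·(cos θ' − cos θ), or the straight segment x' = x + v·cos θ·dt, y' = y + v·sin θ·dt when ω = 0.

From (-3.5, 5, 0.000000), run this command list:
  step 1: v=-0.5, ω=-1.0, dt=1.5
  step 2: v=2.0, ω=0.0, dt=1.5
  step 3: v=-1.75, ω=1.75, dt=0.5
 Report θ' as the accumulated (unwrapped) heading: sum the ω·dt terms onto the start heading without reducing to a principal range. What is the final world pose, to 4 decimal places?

step 1: θ'=-1.5000 (R=0.5000) → pose (-3.9987, 5.4646, -1.5000)
step 2: θ'=-1.5000 (straight) → pose (-3.7865, 2.4721, -1.5000)
step 3: θ'=-0.6250 (R=-1.0000) → pose (-4.1989, 3.2124, -0.6250)

(-4.1989, 3.2124, -0.6250)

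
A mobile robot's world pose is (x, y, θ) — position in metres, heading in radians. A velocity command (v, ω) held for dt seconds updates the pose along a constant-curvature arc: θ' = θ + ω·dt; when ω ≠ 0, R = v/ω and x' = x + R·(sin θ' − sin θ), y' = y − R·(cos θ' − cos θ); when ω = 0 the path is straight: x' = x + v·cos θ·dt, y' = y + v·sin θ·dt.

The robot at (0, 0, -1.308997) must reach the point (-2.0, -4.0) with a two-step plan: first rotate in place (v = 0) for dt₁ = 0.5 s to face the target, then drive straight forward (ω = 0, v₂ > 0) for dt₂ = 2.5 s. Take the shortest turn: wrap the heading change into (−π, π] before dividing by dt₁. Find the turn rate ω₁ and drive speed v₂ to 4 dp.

ω₁ = -1.4509, v₂ = 1.7889

heading to target = atan2(-4−0, -2−0) = -2.0344
Δθ = wrap(-2.0344 − -1.3090) = -0.7254; ω₁ = Δθ/dt₁ = -1.4509
distance = √((-2−0)² + (-4−0)²) = 4.4721; v₂ = distance/dt₂ = 1.7889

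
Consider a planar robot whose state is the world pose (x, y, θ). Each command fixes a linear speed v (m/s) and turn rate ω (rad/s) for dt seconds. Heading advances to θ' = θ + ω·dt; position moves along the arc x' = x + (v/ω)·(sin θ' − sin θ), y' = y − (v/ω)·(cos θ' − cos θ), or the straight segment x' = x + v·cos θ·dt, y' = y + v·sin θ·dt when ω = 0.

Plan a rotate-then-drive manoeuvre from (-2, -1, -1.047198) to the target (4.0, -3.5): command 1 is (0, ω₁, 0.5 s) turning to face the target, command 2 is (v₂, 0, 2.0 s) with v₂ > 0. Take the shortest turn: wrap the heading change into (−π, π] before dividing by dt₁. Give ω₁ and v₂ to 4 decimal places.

ω₁ = 1.3048, v₂ = 3.2500

heading to target = atan2(-3.5−-1, 4−-2) = -0.3948
Δθ = wrap(-0.3948 − -1.0472) = 0.6524; ω₁ = Δθ/dt₁ = 1.3048
distance = √((4−-2)² + (-3.5−-1)²) = 6.5000; v₂ = distance/dt₂ = 3.2500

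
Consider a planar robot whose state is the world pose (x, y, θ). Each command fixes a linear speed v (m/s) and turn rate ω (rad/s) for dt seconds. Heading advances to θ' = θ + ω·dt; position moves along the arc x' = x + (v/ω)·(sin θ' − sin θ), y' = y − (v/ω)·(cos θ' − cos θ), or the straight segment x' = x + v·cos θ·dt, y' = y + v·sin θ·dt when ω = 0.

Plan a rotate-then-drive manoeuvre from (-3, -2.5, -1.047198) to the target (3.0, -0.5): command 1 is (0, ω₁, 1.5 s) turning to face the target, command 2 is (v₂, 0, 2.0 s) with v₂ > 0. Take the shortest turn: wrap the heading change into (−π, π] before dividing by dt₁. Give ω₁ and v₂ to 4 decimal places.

ω₁ = 0.9126, v₂ = 3.1623

heading to target = atan2(-0.5−-2.5, 3−-3) = 0.3218
Δθ = wrap(0.3218 − -1.0472) = 1.3689; ω₁ = Δθ/dt₁ = 0.9126
distance = √((3−-3)² + (-0.5−-2.5)²) = 6.3246; v₂ = distance/dt₂ = 3.1623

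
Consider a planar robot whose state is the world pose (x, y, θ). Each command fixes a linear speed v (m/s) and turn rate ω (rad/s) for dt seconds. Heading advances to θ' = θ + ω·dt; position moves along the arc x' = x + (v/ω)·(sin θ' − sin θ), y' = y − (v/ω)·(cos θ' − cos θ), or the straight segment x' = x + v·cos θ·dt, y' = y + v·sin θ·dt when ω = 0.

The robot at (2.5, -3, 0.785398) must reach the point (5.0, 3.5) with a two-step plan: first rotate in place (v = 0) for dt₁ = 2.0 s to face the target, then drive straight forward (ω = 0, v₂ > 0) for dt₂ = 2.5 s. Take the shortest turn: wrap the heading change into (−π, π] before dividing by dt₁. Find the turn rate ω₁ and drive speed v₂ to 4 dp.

heading to target = atan2(3.5−-3, 5−2.5) = 1.2036
Δθ = wrap(1.2036 − 0.7854) = 0.4182; ω₁ = Δθ/dt₁ = 0.2091
distance = √((5−2.5)² + (3.5−-3)²) = 6.9642; v₂ = distance/dt₂ = 2.7857

ω₁ = 0.2091, v₂ = 2.7857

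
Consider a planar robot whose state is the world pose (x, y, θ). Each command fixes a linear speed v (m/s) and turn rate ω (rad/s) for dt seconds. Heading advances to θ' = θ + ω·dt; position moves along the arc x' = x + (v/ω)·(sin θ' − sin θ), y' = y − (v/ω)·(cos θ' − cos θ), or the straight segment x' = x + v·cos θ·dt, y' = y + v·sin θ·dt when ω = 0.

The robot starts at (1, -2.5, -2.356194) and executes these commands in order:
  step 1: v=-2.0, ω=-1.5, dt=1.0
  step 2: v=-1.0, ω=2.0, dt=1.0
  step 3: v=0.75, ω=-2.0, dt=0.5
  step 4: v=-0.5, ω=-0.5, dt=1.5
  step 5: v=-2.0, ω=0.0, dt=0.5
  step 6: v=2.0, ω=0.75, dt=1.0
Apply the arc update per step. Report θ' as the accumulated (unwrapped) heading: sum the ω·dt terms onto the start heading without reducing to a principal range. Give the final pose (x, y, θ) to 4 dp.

step 1: θ'=-3.8562 (R=1.3333) → pose (2.8166, -2.4357, -3.8562)
step 2: θ'=-1.8562 (R=-0.5000) → pose (3.6240, -2.1988, -1.8562)
step 3: θ'=-2.8562 (R=-0.3750) → pose (3.3697, -2.4530, -2.8562)
step 4: θ'=-3.6062 (R=1.0000) → pose (4.0994, -2.5186, -3.6062)
step 5: θ'=-3.6062 (straight) → pose (4.9934, -2.9666, -3.6062)
step 6: θ'=-2.8562 (R=2.6667) → pose (3.0477, -2.7918, -2.8562)

(3.0477, -2.7918, -2.8562)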